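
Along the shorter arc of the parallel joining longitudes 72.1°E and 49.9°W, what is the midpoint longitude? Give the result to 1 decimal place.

Signed shortest Δλ from +72.1° to -49.9° is -122.0°.
Midpoint longitude = +72.1° + (-122.0°)/2 = +72.1° − 61.0° = +11.1°.

11.1°E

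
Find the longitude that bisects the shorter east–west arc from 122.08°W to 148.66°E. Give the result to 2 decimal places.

166.71°W

Signed shortest Δλ from -122.08° to +148.66° is -89.26°.
Midpoint longitude = -122.08° + (-89.26°)/2 = -122.08° − 44.63° = -166.71°.
(The naïve average (-122.08 + +148.66)/2 = 13.29° is on the wrong side of the globe.)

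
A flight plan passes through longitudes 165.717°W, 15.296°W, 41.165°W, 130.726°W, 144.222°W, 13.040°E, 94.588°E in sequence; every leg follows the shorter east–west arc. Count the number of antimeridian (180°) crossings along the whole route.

0

Leg 1: -165.717° → -15.296°, shortest Δλ = 150.421° (east) — does not cross 180°.
Leg 2: -15.296° → -41.165°, shortest Δλ = -25.869° (west) — does not cross 180°.
Leg 3: -41.165° → -130.726°, shortest Δλ = -89.561° (west) — does not cross 180°.
Leg 4: -130.726° → -144.222°, shortest Δλ = -13.496° (west) — does not cross 180°.
Leg 5: -144.222° → +13.040°, shortest Δλ = 157.262° (east) — does not cross 180°.
Leg 6: +13.040° → +94.588°, shortest Δλ = 81.548° (east) — does not cross 180°.
Total crossings: 0.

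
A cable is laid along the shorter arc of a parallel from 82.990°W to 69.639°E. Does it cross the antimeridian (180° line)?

No

Signed shortest Δλ = ((69.639 − -82.990 + 180) mod 360) − 180 = 152.629°.
Going east by 152.629° from -82.990° reaches +69.639° without touching 180°.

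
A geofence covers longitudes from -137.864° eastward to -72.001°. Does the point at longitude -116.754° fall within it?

Band width going east from -137.864° to -72.001°: ((-72.001 − -137.864) mod 360) = 65.863°.
Offset of -116.754° east of the west edge: ((-116.754 − -137.864) mod 360) = 21.110°.
21.110° ≤ 65.863° ⇒ inside.

Yes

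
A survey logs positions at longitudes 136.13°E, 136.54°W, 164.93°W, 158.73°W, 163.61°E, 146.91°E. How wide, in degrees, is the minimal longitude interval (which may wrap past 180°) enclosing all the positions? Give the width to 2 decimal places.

Sort the longitudes: -164.93°, -158.73°, -136.54°, +136.13°, +146.91°, +163.61°.
Eastward gaps between consecutive values (wrapping around): 6.20°, 22.19°, 272.67°, 10.78°, 16.70°, 31.46°.
Largest gap = 272.67° ⇒ minimal covering band is its complement: 360° − 272.67° = 87.33°.
Band runs from +136.13° eastward to -136.54°, crossing the antimeridian.

87.33°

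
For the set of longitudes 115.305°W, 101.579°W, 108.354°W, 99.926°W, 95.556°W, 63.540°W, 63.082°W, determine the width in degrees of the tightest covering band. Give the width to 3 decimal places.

Sort the longitudes: -115.305°, -108.354°, -101.579°, -99.926°, -95.556°, -63.540°, -63.082°.
Eastward gaps between consecutive values (wrapping around): 6.951°, 6.775°, 1.653°, 4.370°, 32.016°, 0.458°, 307.777°.
Largest gap = 307.777° ⇒ minimal covering band is its complement: 360° − 307.777° = 52.223°.
Band runs from -115.305° eastward to -63.082°.

52.223°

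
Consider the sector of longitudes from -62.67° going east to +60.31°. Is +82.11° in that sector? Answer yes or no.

No

Band width going east from -62.67° to +60.31°: ((60.31 − -62.67) mod 360) = 122.98°.
Offset of +82.11° east of the west edge: ((82.11 − -62.67) mod 360) = 144.78°.
144.78° > 122.98° ⇒ outside.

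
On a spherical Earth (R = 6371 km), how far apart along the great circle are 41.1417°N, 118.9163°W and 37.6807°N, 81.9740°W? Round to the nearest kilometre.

3173 km

Δλ = -81.9740 − -118.9163 = 36.9423°.
Δφ = 37.6807 − 41.1417 = -3.4610°.
a = sin²(Δφ/2) + cos φ₁ · cos φ₂ · sin²(Δλ/2) = 0.060739.
c = 2·atan2(√a, √(1−a)) = 0.49804 rad → d = 6371·c ≈ 3173.00 km.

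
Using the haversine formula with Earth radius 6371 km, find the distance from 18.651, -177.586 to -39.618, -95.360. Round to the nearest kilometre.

10679 km

Δλ = -95.360 − -177.586 = 82.226°.
Δφ = -39.618 − 18.651 = -58.269°.
a = sin²(Δφ/2) + cos φ₁ · cos φ₂ · sin²(Δλ/2) = 0.552601.
c = 2·atan2(√a, √(1−a)) = 1.67619 rad → d = 6371·c ≈ 10679.03 km.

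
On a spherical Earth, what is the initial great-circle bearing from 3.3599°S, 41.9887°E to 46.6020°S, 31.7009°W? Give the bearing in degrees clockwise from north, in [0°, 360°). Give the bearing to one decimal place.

Δλ = -31.7009 − 41.9887 = -73.6896°.
θ = atan2( sin Δλ · cos φ₂ , cos φ₁ · sin φ₂ − sin φ₁ · cos φ₂ · cos Δλ )
  = atan2(-0.65941, -0.71404) = -137.278° → normalised to [0°, 360°): 222.722°.

222.7°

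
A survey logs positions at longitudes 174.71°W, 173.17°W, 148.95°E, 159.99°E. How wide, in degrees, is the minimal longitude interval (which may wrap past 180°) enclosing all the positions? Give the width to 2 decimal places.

Sort the longitudes: -174.71°, -173.17°, +148.95°, +159.99°.
Eastward gaps between consecutive values (wrapping around): 1.54°, 322.12°, 11.04°, 25.30°.
Largest gap = 322.12° ⇒ minimal covering band is its complement: 360° − 322.12° = 37.88°.
Band runs from +148.95° eastward to -173.17°, crossing the antimeridian.

37.88°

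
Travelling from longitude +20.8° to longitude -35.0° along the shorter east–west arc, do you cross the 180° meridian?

Signed shortest Δλ = ((-35.0 − 20.8 + 180) mod 360) − 180 = -55.8°.
Going west by 55.8° from +20.8° reaches -35.0° without touching 180°.

No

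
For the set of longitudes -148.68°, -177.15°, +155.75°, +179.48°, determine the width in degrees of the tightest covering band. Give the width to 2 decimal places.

55.57°

Sort the longitudes: -177.15°, -148.68°, +155.75°, +179.48°.
Eastward gaps between consecutive values (wrapping around): 28.47°, 304.43°, 23.73°, 3.37°.
Largest gap = 304.43° ⇒ minimal covering band is its complement: 360° − 304.43° = 55.57°.
Band runs from +155.75° eastward to -148.68°, crossing the antimeridian.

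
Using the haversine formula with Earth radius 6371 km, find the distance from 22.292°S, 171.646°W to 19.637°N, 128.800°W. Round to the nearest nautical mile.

3557 nmi

Δλ = -128.800 − -171.646 = 42.846°.
Δφ = 19.637 − -22.292 = 41.929°.
a = sin²(Δφ/2) + cos φ₁ · cos φ₂ · sin²(Δλ/2) = 0.244272.
c = 2·atan2(√a, √(1−a)) = 1.03392 rad → d = 6371·c ≈ 6587.09 km ≈ 3556.74 nmi.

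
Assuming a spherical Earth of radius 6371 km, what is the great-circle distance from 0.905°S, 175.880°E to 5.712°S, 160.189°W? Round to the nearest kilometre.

2709 km

Δλ = -160.189 − 175.880 = -336.069°; wrapped into (−180°, 180°]: 23.931°.
Δφ = -5.712 − -0.905 = -4.807°.
a = sin²(Δφ/2) + cos φ₁ · cos φ₂ · sin²(Δλ/2) = 0.044523.
c = 2·atan2(√a, √(1−a)) = 0.42520 rad → d = 6371·c ≈ 2708.97 km.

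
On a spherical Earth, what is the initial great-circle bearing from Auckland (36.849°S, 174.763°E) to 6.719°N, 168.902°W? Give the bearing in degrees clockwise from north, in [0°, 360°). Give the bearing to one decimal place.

22.8°

Δλ = -168.902 − 174.763 = -343.665°; wrapped into (−180°, 180°]: 16.335°.
θ = atan2( sin Δλ · cos φ₂ , cos φ₁ · sin φ₂ − sin φ₁ · cos φ₂ · cos Δλ )
  = atan2(0.27932, 0.66517) = 22.779° → normalised to [0°, 360°): 22.779°.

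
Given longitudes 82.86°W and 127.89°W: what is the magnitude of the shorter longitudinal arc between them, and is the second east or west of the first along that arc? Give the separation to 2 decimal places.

Raw difference: -127.89 − -82.86 = -45.03°.
Normalise into (−180°, 180°]: -45.03° stays -45.03°.
Negative ⇒ the second point lies to the west; separation 45.03°.

45.03° west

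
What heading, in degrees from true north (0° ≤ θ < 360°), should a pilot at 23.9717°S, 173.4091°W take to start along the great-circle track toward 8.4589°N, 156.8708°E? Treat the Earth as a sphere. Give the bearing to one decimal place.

314.6°

Δλ = 156.8708 − -173.4091 = 330.2799°; wrapped into (−180°, 180°]: -29.7201°.
θ = atan2( sin Δλ · cos φ₂ , cos φ₁ · sin φ₂ − sin φ₁ · cos φ₂ · cos Δλ )
  = atan2(-0.49037, 0.48342) = -45.409° → normalised to [0°, 360°): 314.591°.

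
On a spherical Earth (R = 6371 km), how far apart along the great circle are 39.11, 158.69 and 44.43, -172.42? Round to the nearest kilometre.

Δλ = -172.42 − 158.69 = -331.11°; wrapped into (−180°, 180°]: 28.89°.
Δφ = 44.43 − 39.11 = 5.32°.
a = sin²(Δφ/2) + cos φ₁ · cos φ₂ · sin²(Δλ/2) = 0.036633.
c = 2·atan2(√a, √(1−a)) = 0.38517 rad → d = 6371·c ≈ 2453.93 km.

2454 km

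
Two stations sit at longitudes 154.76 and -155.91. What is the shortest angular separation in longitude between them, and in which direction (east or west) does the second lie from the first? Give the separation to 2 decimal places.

Raw difference: -155.91 − 154.76 = -310.67°.
Normalise into (−180°, 180°]: -310.67° + 360° = 49.33°.
Positive ⇒ the second point lies to the east; separation 49.33°.

49.33° east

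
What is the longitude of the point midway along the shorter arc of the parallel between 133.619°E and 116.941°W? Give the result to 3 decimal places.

171.661°W

Signed shortest Δλ from +133.619° to -116.941° is +109.440°.
Midpoint longitude = +133.619° + (+109.440°)/2 = +133.619° + 54.720° = +188.339°.
Normalise into (−180°, 180°]: -171.661°.
(The naïve average (+133.619 + -116.941)/2 = 8.339° is on the wrong side of the globe.)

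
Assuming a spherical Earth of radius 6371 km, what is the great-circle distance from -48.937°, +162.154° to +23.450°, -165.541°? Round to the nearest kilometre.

Δλ = -165.541 − 162.154 = -327.695°; wrapped into (−180°, 180°]: 32.305°.
Δφ = 23.450 − -48.937 = 72.387°.
a = sin²(Δφ/2) + cos φ₁ · cos φ₂ · sin²(Δλ/2) = 0.395346.
c = 2·atan2(√a, √(1−a)) = 1.35993 rad → d = 6371·c ≈ 8664.11 km.

8664 km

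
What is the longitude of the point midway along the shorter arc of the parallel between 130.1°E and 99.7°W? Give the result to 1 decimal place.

164.8°W

Signed shortest Δλ from +130.1° to -99.7° is +130.2°.
Midpoint longitude = +130.1° + (+130.2°)/2 = +130.1° + 65.1° = +195.2°.
Normalise into (−180°, 180°]: -164.8°.
(The naïve average (+130.1 + -99.7)/2 = 15.2° is on the wrong side of the globe.)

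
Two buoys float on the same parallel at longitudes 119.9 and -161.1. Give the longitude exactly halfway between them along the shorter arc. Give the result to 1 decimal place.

Signed shortest Δλ from +119.9° to -161.1° is +79.0°.
Midpoint longitude = +119.9° + (+79.0°)/2 = +119.9° + 39.5° = +159.4°.
(The naïve average (+119.9 + -161.1)/2 = -20.6° is on the wrong side of the globe.)

+159.4°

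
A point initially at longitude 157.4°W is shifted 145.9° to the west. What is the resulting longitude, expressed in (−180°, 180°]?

Start at -157.4°; shift −145.9° → -303.3°.
-303.3° lies outside (−180°, 180°]; add 360° → +56.7°.

56.7°E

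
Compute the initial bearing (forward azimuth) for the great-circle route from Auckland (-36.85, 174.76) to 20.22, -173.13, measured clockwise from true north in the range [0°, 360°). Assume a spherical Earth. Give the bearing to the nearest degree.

13°

Δλ = -173.13 − 174.76 = -347.89°; wrapped into (−180°, 180°]: 12.11°.
θ = atan2( sin Δλ · cos φ₂ , cos φ₁ · sin φ₂ − sin φ₁ · cos φ₂ · cos Δλ )
  = atan2(0.19686, 0.82681) = 13.393° → normalised to [0°, 360°): 13.393°.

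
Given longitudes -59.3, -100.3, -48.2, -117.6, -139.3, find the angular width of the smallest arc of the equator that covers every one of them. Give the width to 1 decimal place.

Sort the longitudes: -139.3°, -117.6°, -100.3°, -59.3°, -48.2°.
Eastward gaps between consecutive values (wrapping around): 21.7°, 17.3°, 41.0°, 11.1°, 268.9°.
Largest gap = 268.9° ⇒ minimal covering band is its complement: 360° − 268.9° = 91.1°.
Band runs from -139.3° eastward to -48.2°.

91.1°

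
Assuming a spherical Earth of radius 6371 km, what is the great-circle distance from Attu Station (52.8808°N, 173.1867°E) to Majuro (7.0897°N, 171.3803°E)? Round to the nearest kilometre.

5094 km

Δλ = 171.3803 − 173.1867 = -1.8064°.
Δφ = 7.0897 − 52.8808 = -45.7911°.
a = sin²(Δφ/2) + cos φ₁ · cos φ₂ · sin²(Δλ/2) = 0.151511.
c = 2·atan2(√a, √(1−a)) = 0.79962 rad → d = 6371·c ≈ 5094.38 km.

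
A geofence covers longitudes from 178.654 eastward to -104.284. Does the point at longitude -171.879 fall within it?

Band width going east from +178.654° to -104.284°: ((-104.284 − 178.654) mod 360) = 77.062°.
Offset of -171.879° east of the west edge: ((-171.879 − 178.654) mod 360) = 9.467°.
9.467° ≤ 77.062° ⇒ inside.

Yes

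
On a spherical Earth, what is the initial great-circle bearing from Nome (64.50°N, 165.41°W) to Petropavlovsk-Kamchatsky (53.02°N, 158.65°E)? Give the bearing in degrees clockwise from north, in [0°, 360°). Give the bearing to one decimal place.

254.8°

Δλ = 158.65 − -165.41 = 324.06°; wrapped into (−180°, 180°]: -35.94°.
θ = atan2( sin Δλ · cos φ₂ , cos φ₁ · sin φ₂ − sin φ₁ · cos φ₂ · cos Δλ )
  = atan2(-0.35306, -0.09567) = -105.161° → normalised to [0°, 360°): 254.839°.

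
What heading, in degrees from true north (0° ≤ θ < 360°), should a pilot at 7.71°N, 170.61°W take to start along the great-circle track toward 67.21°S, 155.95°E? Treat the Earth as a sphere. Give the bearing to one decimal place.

Δλ = 155.95 − -170.61 = 326.56°; wrapped into (−180°, 180°]: -33.44°.
θ = atan2( sin Δλ · cos φ₂ , cos φ₁ · sin φ₂ − sin φ₁ · cos φ₂ · cos Δλ )
  = atan2(-0.21346, -0.95696) = -167.426° → normalised to [0°, 360°): 192.574°.

192.6°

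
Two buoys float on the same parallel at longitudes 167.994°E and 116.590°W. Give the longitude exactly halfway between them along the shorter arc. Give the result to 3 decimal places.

154.298°W

Signed shortest Δλ from +167.994° to -116.590° is +75.416°.
Midpoint longitude = +167.994° + (+75.416°)/2 = +167.994° + 37.708° = +205.702°.
Normalise into (−180°, 180°]: -154.298°.
(The naïve average (+167.994 + -116.590)/2 = 25.702° is on the wrong side of the globe.)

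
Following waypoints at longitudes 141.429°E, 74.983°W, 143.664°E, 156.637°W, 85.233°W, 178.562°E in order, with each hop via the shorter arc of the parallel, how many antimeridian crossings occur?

Leg 1: +141.429° → -74.983°, shortest Δλ = 143.588° (east) — crosses 180°.
Leg 2: -74.983° → +143.664°, shortest Δλ = -141.353° (west) — crosses 180°.
Leg 3: +143.664° → -156.637°, shortest Δλ = 59.699° (east) — crosses 180°.
Leg 4: -156.637° → -85.233°, shortest Δλ = 71.404° (east) — does not cross 180°.
Leg 5: -85.233° → +178.562°, shortest Δλ = -96.205° (west) — crosses 180°.
Total crossings: 4.

4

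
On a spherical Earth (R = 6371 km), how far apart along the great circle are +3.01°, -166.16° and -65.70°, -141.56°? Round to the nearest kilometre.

Δλ = -141.56 − -166.16 = 24.60°.
Δφ = -65.70 − 3.01 = -68.71°.
a = sin²(Δφ/2) + cos φ₁ · cos φ₂ · sin²(Δλ/2) = 0.337105.
c = 2·atan2(√a, √(1−a)) = 1.23895 rad → d = 6371·c ≈ 7893.35 km.

7893 km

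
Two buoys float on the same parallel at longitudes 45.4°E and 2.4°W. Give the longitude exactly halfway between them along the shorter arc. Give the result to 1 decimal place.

21.5°E

Signed shortest Δλ from +45.4° to -2.4° is -47.8°.
Midpoint longitude = +45.4° + (-47.8°)/2 = +45.4° − 23.9° = +21.5°.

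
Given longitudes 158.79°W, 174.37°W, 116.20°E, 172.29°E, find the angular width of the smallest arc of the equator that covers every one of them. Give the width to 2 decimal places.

85.01°

Sort the longitudes: -174.37°, -158.79°, +116.20°, +172.29°.
Eastward gaps between consecutive values (wrapping around): 15.58°, 274.99°, 56.09°, 13.34°.
Largest gap = 274.99° ⇒ minimal covering band is its complement: 360° − 274.99° = 85.01°.
Band runs from +116.20° eastward to -158.79°, crossing the antimeridian.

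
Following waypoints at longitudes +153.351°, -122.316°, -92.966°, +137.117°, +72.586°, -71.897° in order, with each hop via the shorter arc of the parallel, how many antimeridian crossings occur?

Leg 1: +153.351° → -122.316°, shortest Δλ = 84.333° (east) — crosses 180°.
Leg 2: -122.316° → -92.966°, shortest Δλ = 29.35° (east) — does not cross 180°.
Leg 3: -92.966° → +137.117°, shortest Δλ = -129.917° (west) — crosses 180°.
Leg 4: +137.117° → +72.586°, shortest Δλ = -64.531° (west) — does not cross 180°.
Leg 5: +72.586° → -71.897°, shortest Δλ = -144.483° (west) — does not cross 180°.
Total crossings: 2.

2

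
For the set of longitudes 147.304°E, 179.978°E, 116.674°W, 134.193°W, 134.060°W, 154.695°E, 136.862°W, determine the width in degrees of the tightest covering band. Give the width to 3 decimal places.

Sort the longitudes: -136.862°, -134.193°, -134.060°, -116.674°, +147.304°, +154.695°, +179.978°.
Eastward gaps between consecutive values (wrapping around): 2.669°, 0.133°, 17.386°, 263.978°, 7.391°, 25.283°, 43.160°.
Largest gap = 263.978° ⇒ minimal covering band is its complement: 360° − 263.978° = 96.022°.
Band runs from +147.304° eastward to -116.674°, crossing the antimeridian.

96.022°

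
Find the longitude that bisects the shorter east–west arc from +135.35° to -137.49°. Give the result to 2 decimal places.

Signed shortest Δλ from +135.35° to -137.49° is +87.16°.
Midpoint longitude = +135.35° + (+87.16°)/2 = +135.35° + 43.58° = +178.93°.
(The naïve average (+135.35 + -137.49)/2 = -1.07° is on the wrong side of the globe.)

+178.93°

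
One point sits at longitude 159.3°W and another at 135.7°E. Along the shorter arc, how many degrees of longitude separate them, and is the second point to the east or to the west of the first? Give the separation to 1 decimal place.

65.0° west

Raw difference: 135.7 − -159.3 = 295.0°.
Normalise into (−180°, 180°]: 295.0° − 360° = -65.0°.
Negative ⇒ the second point lies to the west; separation 65.0°.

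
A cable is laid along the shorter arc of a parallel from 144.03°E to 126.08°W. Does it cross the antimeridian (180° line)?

Yes

Naïve |-126.08 − 144.03| = 270.11° > 180°, so the shorter arc goes the other way round — across 180°.
Signed shortest Δλ = ((-126.08 − 144.03 + 180) mod 360) − 180 = 89.89°.
Going east by 89.89° from +144.03° passes through 180° before reaching -126.08°.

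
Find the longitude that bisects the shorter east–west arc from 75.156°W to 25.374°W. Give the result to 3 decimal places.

Signed shortest Δλ from -75.156° to -25.374° is +49.782°.
Midpoint longitude = -75.156° + (+49.782°)/2 = -75.156° + 24.891° = -50.265°.

50.265°W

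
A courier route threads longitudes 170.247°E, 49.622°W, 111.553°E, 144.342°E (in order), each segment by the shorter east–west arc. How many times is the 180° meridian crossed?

Leg 1: +170.247° → -49.622°, shortest Δλ = 140.131° (east) — crosses 180°.
Leg 2: -49.622° → +111.553°, shortest Δλ = 161.175° (east) — does not cross 180°.
Leg 3: +111.553° → +144.342°, shortest Δλ = 32.789° (east) — does not cross 180°.
Total crossings: 1.

1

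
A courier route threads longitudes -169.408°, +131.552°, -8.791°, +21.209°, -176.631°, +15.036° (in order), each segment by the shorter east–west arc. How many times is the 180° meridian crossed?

3

Leg 1: -169.408° → +131.552°, shortest Δλ = -59.04° (west) — crosses 180°.
Leg 2: +131.552° → -8.791°, shortest Δλ = -140.343° (west) — does not cross 180°.
Leg 3: -8.791° → +21.209°, shortest Δλ = 30.0° (east) — does not cross 180°.
Leg 4: +21.209° → -176.631°, shortest Δλ = 162.16° (east) — crosses 180°.
Leg 5: -176.631° → +15.036°, shortest Δλ = -168.333° (west) — crosses 180°.
Total crossings: 3.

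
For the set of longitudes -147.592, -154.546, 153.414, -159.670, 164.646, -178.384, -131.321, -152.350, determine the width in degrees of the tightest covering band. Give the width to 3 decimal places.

Sort the longitudes: -178.384°, -159.670°, -154.546°, -152.350°, -147.592°, -131.321°, +153.414°, +164.646°.
Eastward gaps between consecutive values (wrapping around): 18.714°, 5.124°, 2.196°, 4.758°, 16.271°, 284.735°, 11.232°, 16.970°.
Largest gap = 284.735° ⇒ minimal covering band is its complement: 360° − 284.735° = 75.265°.
Band runs from +153.414° eastward to -131.321°, crossing the antimeridian.

75.265°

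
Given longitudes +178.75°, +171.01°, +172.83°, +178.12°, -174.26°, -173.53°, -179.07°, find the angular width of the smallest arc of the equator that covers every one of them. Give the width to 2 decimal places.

Sort the longitudes: -179.07°, -174.26°, -173.53°, +171.01°, +172.83°, +178.12°, +178.75°.
Eastward gaps between consecutive values (wrapping around): 4.81°, 0.73°, 344.54°, 1.82°, 5.29°, 0.63°, 2.18°.
Largest gap = 344.54° ⇒ minimal covering band is its complement: 360° − 344.54° = 15.46°.
Band runs from +171.01° eastward to -173.53°, crossing the antimeridian.

15.46°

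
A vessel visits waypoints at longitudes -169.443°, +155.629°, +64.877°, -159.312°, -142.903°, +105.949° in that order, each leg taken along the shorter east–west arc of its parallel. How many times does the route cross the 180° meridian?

Leg 1: -169.443° → +155.629°, shortest Δλ = -34.928° (west) — crosses 180°.
Leg 2: +155.629° → +64.877°, shortest Δλ = -90.752° (west) — does not cross 180°.
Leg 3: +64.877° → -159.312°, shortest Δλ = 135.811° (east) — crosses 180°.
Leg 4: -159.312° → -142.903°, shortest Δλ = 16.409° (east) — does not cross 180°.
Leg 5: -142.903° → +105.949°, shortest Δλ = -111.148° (west) — crosses 180°.
Total crossings: 3.

3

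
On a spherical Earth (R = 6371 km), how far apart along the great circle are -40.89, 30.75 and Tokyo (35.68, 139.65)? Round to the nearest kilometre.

Δλ = 139.65 − 30.75 = 108.90°.
Δφ = 35.68 − -40.89 = 76.57°.
a = sin²(Δφ/2) + cos φ₁ · cos φ₂ · sin²(Δλ/2) = 0.790356.
c = 2·atan2(√a, √(1−a)) = 2.19040 rad → d = 6371·c ≈ 13955.03 km.

13955 km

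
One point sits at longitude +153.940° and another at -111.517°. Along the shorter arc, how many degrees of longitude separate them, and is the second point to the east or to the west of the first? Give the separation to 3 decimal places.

Raw difference: -111.517 − 153.940 = -265.457°.
Normalise into (−180°, 180°]: -265.457° + 360° = 94.543°.
Positive ⇒ the second point lies to the east; separation 94.543°.

94.543° east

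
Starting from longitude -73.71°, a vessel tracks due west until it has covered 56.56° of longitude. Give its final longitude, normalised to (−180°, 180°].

Start at -73.71°; shift −56.56° → -130.27°.
-130.27° already lies in (−180°, 180°].

-130.27°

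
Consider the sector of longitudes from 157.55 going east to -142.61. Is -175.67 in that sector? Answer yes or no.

Band width going east from +157.55° to -142.61°: ((-142.61 − 157.55) mod 360) = 59.84°.
Offset of -175.67° east of the west edge: ((-175.67 − 157.55) mod 360) = 26.78°.
26.78° ≤ 59.84° ⇒ inside.

Yes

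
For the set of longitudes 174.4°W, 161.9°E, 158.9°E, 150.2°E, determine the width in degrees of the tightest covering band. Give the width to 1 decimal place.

35.4°

Sort the longitudes: -174.4°, +150.2°, +158.9°, +161.9°.
Eastward gaps between consecutive values (wrapping around): 324.6°, 8.7°, 3.0°, 23.7°.
Largest gap = 324.6° ⇒ minimal covering band is its complement: 360° − 324.6° = 35.4°.
Band runs from +150.2° eastward to -174.4°, crossing the antimeridian.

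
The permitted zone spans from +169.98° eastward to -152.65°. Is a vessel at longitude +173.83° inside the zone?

Band width going east from +169.98° to -152.65°: ((-152.65 − 169.98) mod 360) = 37.37°.
Offset of +173.83° east of the west edge: ((173.83 − 169.98) mod 360) = 3.85°.
3.85° ≤ 37.37° ⇒ inside.

Yes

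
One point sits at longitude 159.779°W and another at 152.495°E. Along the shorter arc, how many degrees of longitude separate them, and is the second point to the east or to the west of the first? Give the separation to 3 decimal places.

47.726° west

Raw difference: 152.495 − -159.779 = 312.274°.
Normalise into (−180°, 180°]: 312.274° − 360° = -47.726°.
Negative ⇒ the second point lies to the west; separation 47.726°.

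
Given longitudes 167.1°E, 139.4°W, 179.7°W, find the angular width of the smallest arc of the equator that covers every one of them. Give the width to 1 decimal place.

53.5°

Sort the longitudes: -179.7°, -139.4°, +167.1°.
Eastward gaps between consecutive values (wrapping around): 40.3°, 306.5°, 13.2°.
Largest gap = 306.5° ⇒ minimal covering band is its complement: 360° − 306.5° = 53.5°.
Band runs from +167.1° eastward to -139.4°, crossing the antimeridian.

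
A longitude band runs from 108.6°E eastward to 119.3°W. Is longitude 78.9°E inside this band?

No

Band width going east from +108.6° to -119.3°: ((-119.3 − 108.6) mod 360) = 132.1°.
Offset of +78.9° east of the west edge: ((78.9 − 108.6) mod 360) = 330.3°.
330.3° > 132.1° ⇒ outside.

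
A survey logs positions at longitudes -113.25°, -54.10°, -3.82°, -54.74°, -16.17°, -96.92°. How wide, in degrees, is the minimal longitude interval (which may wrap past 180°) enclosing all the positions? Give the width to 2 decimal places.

Sort the longitudes: -113.25°, -96.92°, -54.74°, -54.10°, -16.17°, -3.82°.
Eastward gaps between consecutive values (wrapping around): 16.33°, 42.18°, 0.64°, 37.93°, 12.35°, 250.57°.
Largest gap = 250.57° ⇒ minimal covering band is its complement: 360° − 250.57° = 109.43°.
Band runs from -113.25° eastward to -3.82°.

109.43°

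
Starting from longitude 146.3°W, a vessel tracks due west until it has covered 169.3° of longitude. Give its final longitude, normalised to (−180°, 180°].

44.4°E

Start at -146.3°; shift −169.3° → -315.6°.
-315.6° lies outside (−180°, 180°]; add 360° → +44.4°.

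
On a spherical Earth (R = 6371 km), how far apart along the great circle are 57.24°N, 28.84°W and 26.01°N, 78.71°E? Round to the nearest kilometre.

Δλ = 78.71 − -28.84 = 107.55°.
Δφ = 26.01 − 57.24 = -31.23°.
a = sin²(Δφ/2) + cos φ₁ · cos φ₂ · sin²(Δλ/2) = 0.388932.
c = 2·atan2(√a, √(1−a)) = 1.34679 rad → d = 6371·c ≈ 8580.41 km.

8580 km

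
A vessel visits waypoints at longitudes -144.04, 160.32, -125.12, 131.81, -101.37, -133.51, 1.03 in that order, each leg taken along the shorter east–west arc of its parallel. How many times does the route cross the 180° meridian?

Leg 1: -144.04° → +160.32°, shortest Δλ = -55.64° (west) — crosses 180°.
Leg 2: +160.32° → -125.12°, shortest Δλ = 74.56° (east) — crosses 180°.
Leg 3: -125.12° → +131.81°, shortest Δλ = -103.07° (west) — crosses 180°.
Leg 4: +131.81° → -101.37°, shortest Δλ = 126.82° (east) — crosses 180°.
Leg 5: -101.37° → -133.51°, shortest Δλ = -32.14° (west) — does not cross 180°.
Leg 6: -133.51° → +1.03°, shortest Δλ = 134.54° (east) — does not cross 180°.
Total crossings: 4.

4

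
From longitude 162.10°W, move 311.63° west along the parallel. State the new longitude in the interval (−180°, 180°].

Start at -162.10°; shift −311.63° → -473.73°.
-473.73° lies outside (−180°, 180°]; add 360° → -113.73°.

113.73°W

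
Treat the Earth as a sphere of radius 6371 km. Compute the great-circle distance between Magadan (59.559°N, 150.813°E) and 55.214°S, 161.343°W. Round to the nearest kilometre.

Δλ = -161.343 − 150.813 = -312.156°; wrapped into (−180°, 180°]: 47.844°.
Δφ = -55.214 − 59.559 = -114.773°.
a = sin²(Δφ/2) + cos φ₁ · cos φ₂ · sin²(Δλ/2) = 0.757039.
c = 2·atan2(√a, √(1−a)) = 2.11073 rad → d = 6371·c ≈ 13447.45 km.

13447 km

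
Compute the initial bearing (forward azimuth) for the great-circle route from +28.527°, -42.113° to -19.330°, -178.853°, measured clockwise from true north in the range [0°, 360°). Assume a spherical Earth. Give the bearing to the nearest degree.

Δλ = -178.853 − -42.113 = -136.740°.
θ = atan2( sin Δλ · cos φ₂ , cos φ₁ · sin φ₂ − sin φ₁ · cos φ₂ · cos Δλ )
  = atan2(-0.64668, 0.03737) = -86.693° → normalised to [0°, 360°): 273.307°.

273°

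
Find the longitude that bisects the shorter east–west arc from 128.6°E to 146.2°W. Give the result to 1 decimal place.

171.2°E

Signed shortest Δλ from +128.6° to -146.2° is +85.2°.
Midpoint longitude = +128.6° + (+85.2°)/2 = +128.6° + 42.6° = +171.2°.
(The naïve average (+128.6 + -146.2)/2 = -8.8° is on the wrong side of the globe.)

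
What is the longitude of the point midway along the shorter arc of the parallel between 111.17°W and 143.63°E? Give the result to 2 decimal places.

Signed shortest Δλ from -111.17° to +143.63° is -105.20°.
Midpoint longitude = -111.17° + (-105.20°)/2 = -111.17° − 52.60° = -163.77°.
(The naïve average (-111.17 + +143.63)/2 = 16.23° is on the wrong side of the globe.)

163.77°W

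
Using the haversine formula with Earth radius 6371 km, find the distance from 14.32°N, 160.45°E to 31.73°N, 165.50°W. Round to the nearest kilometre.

Δλ = -165.50 − 160.45 = -325.95°; wrapped into (−180°, 180°]: 34.05°.
Δφ = 31.73 − 14.32 = 17.41°.
a = sin²(Δφ/2) + cos φ₁ · cos φ₂ · sin²(Δλ/2) = 0.093553.
c = 2·atan2(√a, √(1−a)) = 0.62169 rad → d = 6371·c ≈ 3960.80 km.

3961 km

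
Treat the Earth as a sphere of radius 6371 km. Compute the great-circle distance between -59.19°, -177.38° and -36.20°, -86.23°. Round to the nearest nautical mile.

3607 nmi

Δλ = -86.23 − -177.38 = 91.15°.
Δφ = -36.20 − -59.19 = 22.99°.
a = sin²(Δφ/2) + cos φ₁ · cos φ₂ · sin²(Δλ/2) = 0.250521.
c = 2·atan2(√a, √(1−a)) = 1.04840 rad → d = 6371·c ≈ 6679.35 km ≈ 3606.56 nmi.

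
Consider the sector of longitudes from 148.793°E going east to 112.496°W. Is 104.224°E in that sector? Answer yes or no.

No

Band width going east from +148.793° to -112.496°: ((-112.496 − 148.793) mod 360) = 98.711°.
Offset of +104.224° east of the west edge: ((104.224 − 148.793) mod 360) = 315.431°.
315.431° > 98.711° ⇒ outside.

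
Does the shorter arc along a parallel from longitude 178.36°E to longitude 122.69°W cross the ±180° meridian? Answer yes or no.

Naïve |-122.69 − 178.36| = 301.05° > 180°, so the shorter arc goes the other way round — across 180°.
Signed shortest Δλ = ((-122.69 − 178.36 + 180) mod 360) − 180 = 58.95°.
Going east by 58.95° from +178.36° passes through 180° before reaching -122.69°.

Yes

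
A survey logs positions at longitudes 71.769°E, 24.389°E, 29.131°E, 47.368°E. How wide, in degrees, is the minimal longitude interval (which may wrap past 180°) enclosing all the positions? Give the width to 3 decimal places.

Sort the longitudes: +24.389°, +29.131°, +47.368°, +71.769°.
Eastward gaps between consecutive values (wrapping around): 4.742°, 18.237°, 24.401°, 312.620°.
Largest gap = 312.620° ⇒ minimal covering band is its complement: 360° − 312.620° = 47.380°.
Band runs from +24.389° eastward to +71.769°.

47.380°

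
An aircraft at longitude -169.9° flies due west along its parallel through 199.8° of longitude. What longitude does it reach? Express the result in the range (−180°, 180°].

Start at -169.9°; shift −199.8° → -369.7°.
-369.7° lies outside (−180°, 180°]; add 360° → -9.7°.

-9.7°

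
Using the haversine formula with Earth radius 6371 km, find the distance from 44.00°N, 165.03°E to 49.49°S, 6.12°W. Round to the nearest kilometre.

Δλ = -6.12 − 165.03 = -171.15°.
Δφ = -49.49 − 44.00 = -93.49°.
a = sin²(Δφ/2) + cos φ₁ · cos φ₂ · sin²(Δλ/2) = 0.994925.
c = 2·atan2(√a, √(1−a)) = 2.99899 rad → d = 6371·c ≈ 19106.58 km.

19107 km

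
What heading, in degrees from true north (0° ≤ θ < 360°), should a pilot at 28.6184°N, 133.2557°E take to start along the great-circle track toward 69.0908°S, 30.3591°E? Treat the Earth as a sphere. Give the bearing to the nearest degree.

204°

Δλ = 30.3591 − 133.2557 = -102.8966°.
θ = atan2( sin Δλ · cos φ₂ , cos φ₁ · sin φ₂ − sin φ₁ · cos φ₂ · cos Δλ )
  = atan2(-0.34789, -0.78187) = -156.014° → normalised to [0°, 360°): 203.986°.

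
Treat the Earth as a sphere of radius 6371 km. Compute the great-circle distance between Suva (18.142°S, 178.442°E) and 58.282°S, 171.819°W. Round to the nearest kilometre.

Δλ = -171.819 − 178.442 = -350.261°; wrapped into (−180°, 180°]: 9.739°.
Δφ = -58.282 − -18.142 = -40.140°.
a = sin²(Δφ/2) + cos φ₁ · cos φ₂ · sin²(Δλ/2) = 0.121364.
c = 2·atan2(√a, √(1−a)) = 0.71167 rad → d = 6371·c ≈ 4534.06 km.

4534 km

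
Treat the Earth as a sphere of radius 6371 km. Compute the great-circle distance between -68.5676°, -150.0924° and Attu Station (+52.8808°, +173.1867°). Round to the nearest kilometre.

13837 km

Δλ = 173.1867 − -150.0924 = 323.2791°; wrapped into (−180°, 180°]: -36.7209°.
Δφ = 52.8808 − -68.5676 = 121.4484°.
a = sin²(Δφ/2) + cos φ₁ · cos φ₂ · sin²(Δλ/2) = 0.782745.
c = 2·atan2(√a, √(1−a)) = 2.17182 rad → d = 6371·c ≈ 13836.68 km.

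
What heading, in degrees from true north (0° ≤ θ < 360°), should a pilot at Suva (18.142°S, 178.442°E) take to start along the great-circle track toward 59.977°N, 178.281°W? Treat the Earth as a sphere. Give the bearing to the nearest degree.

Δλ = -178.281 − 178.442 = -356.723°; wrapped into (−180°, 180°]: 3.277°.
θ = atan2( sin Δλ · cos φ₂ , cos φ₁ · sin φ₂ − sin φ₁ · cos φ₂ · cos Δλ )
  = atan2(0.02860, 0.97832) = 1.675° → normalised to [0°, 360°): 1.675°.

2°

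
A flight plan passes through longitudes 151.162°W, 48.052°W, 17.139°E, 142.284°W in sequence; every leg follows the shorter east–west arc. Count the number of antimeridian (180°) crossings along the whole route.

0

Leg 1: -151.162° → -48.052°, shortest Δλ = 103.11° (east) — does not cross 180°.
Leg 2: -48.052° → +17.139°, shortest Δλ = 65.191° (east) — does not cross 180°.
Leg 3: +17.139° → -142.284°, shortest Δλ = -159.423° (west) — does not cross 180°.
Total crossings: 0.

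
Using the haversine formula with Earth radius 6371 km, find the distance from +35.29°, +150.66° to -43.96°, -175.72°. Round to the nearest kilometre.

9445 km

Δλ = -175.72 − 150.66 = -326.38°; wrapped into (−180°, 180°]: 33.62°.
Δφ = -43.96 − 35.29 = -79.25°.
a = sin²(Δφ/2) + cos φ₁ · cos φ₂ · sin²(Δλ/2) = 0.455878.
c = 2·atan2(√a, √(1−a)) = 1.48244 rad → d = 6371·c ≈ 9444.61 km.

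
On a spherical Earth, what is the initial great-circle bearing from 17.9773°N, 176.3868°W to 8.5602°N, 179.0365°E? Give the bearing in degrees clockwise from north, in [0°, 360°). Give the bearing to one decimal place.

Δλ = 179.0365 − -176.3868 = 355.4233°; wrapped into (−180°, 180°]: -4.5767°.
θ = atan2( sin Δλ · cos φ₂ , cos φ₁ · sin φ₂ − sin φ₁ · cos φ₂ · cos Δλ )
  = atan2(-0.07890, -0.16265) = -154.121° → normalised to [0°, 360°): 205.879°.

205.9°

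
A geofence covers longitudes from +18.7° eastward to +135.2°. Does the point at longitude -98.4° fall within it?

No

Band width going east from +18.7° to +135.2°: ((135.2 − 18.7) mod 360) = 116.5°.
Offset of -98.4° east of the west edge: ((-98.4 − 18.7) mod 360) = 242.9°.
242.9° > 116.5° ⇒ outside.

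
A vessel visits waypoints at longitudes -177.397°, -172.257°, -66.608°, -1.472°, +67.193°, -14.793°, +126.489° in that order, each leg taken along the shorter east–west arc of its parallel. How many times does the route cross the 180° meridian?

Leg 1: -177.397° → -172.257°, shortest Δλ = 5.14° (east) — does not cross 180°.
Leg 2: -172.257° → -66.608°, shortest Δλ = 105.649° (east) — does not cross 180°.
Leg 3: -66.608° → -1.472°, shortest Δλ = 65.136° (east) — does not cross 180°.
Leg 4: -1.472° → +67.193°, shortest Δλ = 68.665° (east) — does not cross 180°.
Leg 5: +67.193° → -14.793°, shortest Δλ = -81.986° (west) — does not cross 180°.
Leg 6: -14.793° → +126.489°, shortest Δλ = 141.282° (east) — does not cross 180°.
Total crossings: 0.

0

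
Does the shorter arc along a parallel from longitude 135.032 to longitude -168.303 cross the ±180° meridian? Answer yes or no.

Naïve |-168.303 − 135.032| = 303.335° > 180°, so the shorter arc goes the other way round — across 180°.
Signed shortest Δλ = ((-168.303 − 135.032 + 180) mod 360) − 180 = 56.665°.
Going east by 56.665° from +135.032° passes through 180° before reaching -168.303°.

Yes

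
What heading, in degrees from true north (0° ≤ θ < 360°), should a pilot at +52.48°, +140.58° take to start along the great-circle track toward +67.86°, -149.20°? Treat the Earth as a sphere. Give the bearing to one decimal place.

Δλ = -149.20 − 140.58 = -289.78°; wrapped into (−180°, 180°]: 70.22°.
θ = atan2( sin Δλ · cos φ₂ , cos φ₁ · sin φ₂ − sin φ₁ · cos φ₂ · cos Δλ )
  = atan2(0.35464, 0.46298) = 37.452° → normalised to [0°, 360°): 37.452°.

37.5°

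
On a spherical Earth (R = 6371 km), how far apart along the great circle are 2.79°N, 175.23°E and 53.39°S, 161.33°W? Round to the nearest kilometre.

6617 km

Δλ = -161.33 − 175.23 = -336.56°; wrapped into (−180°, 180°]: 23.44°.
Δφ = -53.39 − 2.79 = -56.18°.
a = sin²(Δφ/2) + cos φ₁ · cos φ₂ · sin²(Δλ/2) = 0.246285.
c = 2·atan2(√a, √(1−a)) = 1.03860 rad → d = 6371·c ≈ 6616.90 km.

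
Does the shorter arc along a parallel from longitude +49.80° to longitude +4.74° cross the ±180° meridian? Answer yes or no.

No

Signed shortest Δλ = ((4.74 − 49.80 + 180) mod 360) − 180 = -45.06°.
Going west by 45.06° from +49.80° reaches +4.74° without touching 180°.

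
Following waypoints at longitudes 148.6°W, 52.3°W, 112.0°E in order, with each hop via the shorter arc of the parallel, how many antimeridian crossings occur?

0

Leg 1: -148.6° → -52.3°, shortest Δλ = 96.3° (east) — does not cross 180°.
Leg 2: -52.3° → +112.0°, shortest Δλ = 164.3° (east) — does not cross 180°.
Total crossings: 0.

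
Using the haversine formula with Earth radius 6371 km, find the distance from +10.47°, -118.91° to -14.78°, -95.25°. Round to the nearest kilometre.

Δλ = -95.25 − -118.91 = 23.66°.
Δφ = -14.78 − 10.47 = -25.25°.
a = sin²(Δφ/2) + cos φ₁ · cos φ₂ · sin²(Δλ/2) = 0.087734.
c = 2·atan2(√a, √(1−a)) = 0.60142 rad → d = 6371·c ≈ 3831.65 km.

3832 km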